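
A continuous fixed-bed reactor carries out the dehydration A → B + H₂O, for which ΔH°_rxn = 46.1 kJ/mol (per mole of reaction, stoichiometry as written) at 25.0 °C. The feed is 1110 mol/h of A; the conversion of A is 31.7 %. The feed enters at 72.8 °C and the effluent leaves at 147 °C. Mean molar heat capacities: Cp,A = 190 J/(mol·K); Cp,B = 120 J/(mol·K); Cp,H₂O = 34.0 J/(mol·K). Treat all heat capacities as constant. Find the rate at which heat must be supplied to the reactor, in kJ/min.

Q_in = 505 kJ/min

Extent of reaction ξ = 0.317 × 1110 = 351.87 mol/h
Reaction term: ξ·ΔH°_rxn = 351.87 × 46.1 = 16221 kJ/h
Sensible, feed 72.8→25 °C: -10081 kJ/h
Outlet flows (mol/h): A 758.13, B 351.87, H₂O 351.87
Sensible, products 25→147 °C: 24184 kJ/h
Q = ΔH = 30325 kJ/h = 8.4235 kW
Heat supplied = 505.41 kJ/min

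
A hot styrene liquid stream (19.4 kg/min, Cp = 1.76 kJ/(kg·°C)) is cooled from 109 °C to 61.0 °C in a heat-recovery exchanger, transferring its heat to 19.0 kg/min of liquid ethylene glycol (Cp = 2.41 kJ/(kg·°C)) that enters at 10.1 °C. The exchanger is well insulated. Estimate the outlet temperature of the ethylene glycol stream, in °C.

Heat released by hot stream: Q = 19.4 × 1.76 × (109 − 61.0) = 1638.9 kJ/min
Energy balance on cold side (adiabatic exchanger): Q = ṁ_c·Cp_c·(T_c,out − T_c,in)
T_c,out = 10.1 + 1638.9/(19.0 × 2.41) = 45.892 °C

T_c,out = 45.9 °C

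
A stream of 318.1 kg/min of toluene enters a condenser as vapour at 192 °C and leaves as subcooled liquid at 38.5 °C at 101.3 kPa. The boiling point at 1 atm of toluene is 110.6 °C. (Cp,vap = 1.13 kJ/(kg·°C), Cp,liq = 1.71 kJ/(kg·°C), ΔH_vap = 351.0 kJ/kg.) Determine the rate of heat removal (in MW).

vapour 192→110.6 °C: -91.982 kJ/kg
condensation at 110.6 °C: -351 kJ/kg
liquid 110.6→38.5 °C: -123.29 kJ/kg
Δh = -91.982 + -351 + -123.29 = -566.27 kJ/kg
Q = ṁ·Δh = 318.1 kg/min × -566.27 kJ/kg = -180130 kJ/min
|Q| = 3002.2 kW = 3.0022 MW

Q_c = 3.00 MW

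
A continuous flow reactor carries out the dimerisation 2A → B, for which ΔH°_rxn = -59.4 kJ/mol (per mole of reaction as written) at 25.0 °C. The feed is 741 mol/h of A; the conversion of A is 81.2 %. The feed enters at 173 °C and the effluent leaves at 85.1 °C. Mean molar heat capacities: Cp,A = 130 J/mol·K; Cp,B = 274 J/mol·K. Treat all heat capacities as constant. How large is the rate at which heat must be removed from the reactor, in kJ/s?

Q_out = 7.25 kJ/s

Extent of reaction ξ = 0.812 × 741 / 2 = 300.85 mol/h
Reaction term: ξ·ΔH°_rxn = 300.85 × -59.4 = -17870 kJ/h
Sensible, feed 173→25 °C: -14257 kJ/h
Outlet flows (mol/h): A 139.31, B 300.85
Sensible, products 25→85.1 °C: 6042.6 kJ/h
Q = ΔH = -26085 kJ/h = -7.2457 kW
Heat removed = 7.2457 kJ/s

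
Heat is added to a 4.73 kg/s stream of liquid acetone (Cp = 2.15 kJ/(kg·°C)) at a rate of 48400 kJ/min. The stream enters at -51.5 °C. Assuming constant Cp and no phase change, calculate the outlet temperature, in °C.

T_out = 27.8 °C

Q = 48400 kJ/min = 806.67 kJ/s
ΔT = Q/(ṁ·Cp) = 806.67/(4.73×2.15) = 79.322 K
T_out = -51.5 + 79.322 = 27.822 °C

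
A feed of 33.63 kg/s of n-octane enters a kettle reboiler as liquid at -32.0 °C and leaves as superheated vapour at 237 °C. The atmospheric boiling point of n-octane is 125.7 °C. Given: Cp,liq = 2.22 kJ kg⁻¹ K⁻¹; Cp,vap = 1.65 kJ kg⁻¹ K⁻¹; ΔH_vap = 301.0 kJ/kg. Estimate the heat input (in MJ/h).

liquid -32.0→125.7 °C: 350.09 kJ/kg
vaporisation at 125.7 °C: 301 kJ/kg
vapour 125.7→237 °C: 183.64 kJ/kg
Δh = 350.09 + 301 + 183.64 = 834.74 kJ/kg
Q = ṁ·Δh = 33.63 kg/s × 834.74 kJ/kg = 28072 kJ/s
|Q| = 28072 kW = 101060 MJ/h

Q = 101000 MJ/h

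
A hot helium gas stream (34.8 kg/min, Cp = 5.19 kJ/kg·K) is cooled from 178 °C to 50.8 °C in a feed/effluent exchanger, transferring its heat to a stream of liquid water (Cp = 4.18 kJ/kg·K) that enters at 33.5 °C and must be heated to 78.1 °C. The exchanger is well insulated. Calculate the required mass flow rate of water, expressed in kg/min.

ṁ_c = 123 kg/min

Heat released by hot stream: Q = 34.8 × 5.19 × (178 − 50.8) = 22974 kJ/min
Energy balance on cold side (adiabatic exchanger): Q = ṁ_c·Cp_c·(T_c,out − T_c,in)
ṁ_c = 22974 / [4.18 × (78.1 − 33.5)] = 123.23 kg/min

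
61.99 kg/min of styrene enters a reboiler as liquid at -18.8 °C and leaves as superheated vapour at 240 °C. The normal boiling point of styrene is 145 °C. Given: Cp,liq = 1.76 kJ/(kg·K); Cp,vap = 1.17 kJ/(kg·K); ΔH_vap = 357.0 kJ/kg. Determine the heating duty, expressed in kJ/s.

Q = 782 kJ/s

liquid -18.8→145 °C: 288.29 kJ/kg
vaporisation at 145 °C: 357 kJ/kg
vapour 145→240 °C: 111.15 kJ/kg
Δh = 288.29 + 357 + 111.15 = 756.44 kJ/kg
Q = ṁ·Δh = 61.99 kg/min × 756.44 kJ/kg = 46892 kJ/min
|Q| = 781.53 kW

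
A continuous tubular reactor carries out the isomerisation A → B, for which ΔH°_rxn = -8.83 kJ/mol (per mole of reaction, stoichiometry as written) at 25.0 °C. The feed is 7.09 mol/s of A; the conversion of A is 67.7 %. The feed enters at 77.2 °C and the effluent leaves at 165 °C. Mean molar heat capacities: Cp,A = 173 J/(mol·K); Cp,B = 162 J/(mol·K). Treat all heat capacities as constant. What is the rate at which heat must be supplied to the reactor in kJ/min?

Q_in = 3480 kJ/min

Extent of reaction ξ = 0.677 × 7.09 = 4.7999 mol/s
Reaction term: ξ·ΔH°_rxn = 4.7999 × -8.83 = -42.383 kJ/s
Sensible, feed 77.2→25 °C: -64.027 kJ/s
Outlet flows (mol/s): A 2.2901, B 4.7999
Sensible, products 25→165 °C: 164.33 kJ/s
Q = ΔH = 57.918 kJ/s = 57.918 kW
Heat supplied = 3475.1 kJ/min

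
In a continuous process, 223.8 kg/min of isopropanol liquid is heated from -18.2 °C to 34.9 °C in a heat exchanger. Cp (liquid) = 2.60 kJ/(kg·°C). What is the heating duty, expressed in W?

Q = ṁ·Cp·ΔT = 223.8 × 2.60 × (34.9 − -18.2) = 30898 kJ/min
Converting: 30898 / 60 s = 514.96 kW
Heating duty = 514960 W

Q = 515000 W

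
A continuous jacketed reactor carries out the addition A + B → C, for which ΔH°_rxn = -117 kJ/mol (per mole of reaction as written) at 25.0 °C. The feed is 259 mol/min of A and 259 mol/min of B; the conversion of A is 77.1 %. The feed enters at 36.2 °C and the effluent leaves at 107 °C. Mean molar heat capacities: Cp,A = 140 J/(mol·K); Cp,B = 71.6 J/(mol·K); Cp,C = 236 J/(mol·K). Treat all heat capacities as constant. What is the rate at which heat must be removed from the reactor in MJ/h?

Q_out = 1150 MJ/h

Extent of reaction ξ = 0.771 × 259 = 199.69 mol/min
Reaction term: ξ·ΔH°_rxn = 199.69 × -117 = -23364 kJ/min
Sensible, feed 36.2→25 °C: -613.81 kJ/min
Outlet flows (mol/min): A 59.311, B 59.311, C 199.69
Sensible, products 25→107 °C: 4893.5 kJ/min
Q = ΔH = -19084 kJ/min = -318.07 kW
Heat removed = 1145 MJ/h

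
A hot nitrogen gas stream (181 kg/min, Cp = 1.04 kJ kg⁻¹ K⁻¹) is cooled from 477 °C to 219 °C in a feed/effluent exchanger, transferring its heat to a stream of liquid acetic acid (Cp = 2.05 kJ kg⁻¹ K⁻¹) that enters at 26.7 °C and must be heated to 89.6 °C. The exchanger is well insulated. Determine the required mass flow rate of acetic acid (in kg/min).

ṁ_c = 377 kg/min

Heat released by hot stream: Q = 181 × 1.04 × (477 − 219) = 48566 kJ/min
Energy balance on cold side (adiabatic exchanger): Q = ṁ_c·Cp_c·(T_c,out − T_c,in)
ṁ_c = 48566 / [2.05 × (89.6 − 26.7)] = 376.64 kg/min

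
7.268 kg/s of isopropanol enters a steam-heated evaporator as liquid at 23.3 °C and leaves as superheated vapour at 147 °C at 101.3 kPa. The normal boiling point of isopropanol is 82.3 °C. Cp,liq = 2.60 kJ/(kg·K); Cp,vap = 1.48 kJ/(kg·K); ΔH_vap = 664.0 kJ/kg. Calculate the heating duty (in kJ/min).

liquid 23.3→82.3 °C: 153.4 kJ/kg
vaporisation at 82.3 °C: 664 kJ/kg
vapour 82.3→147 °C: 95.756 kJ/kg
Δh = 153.4 + 664 + 95.756 = 913.16 kJ/kg
Q = ṁ·Δh = 7.268 kg/s × 913.16 kJ/kg = 6636.8 kJ/s
|Q| = 6636.8 kW = 398210 kJ/min

Q = 398000 kJ/min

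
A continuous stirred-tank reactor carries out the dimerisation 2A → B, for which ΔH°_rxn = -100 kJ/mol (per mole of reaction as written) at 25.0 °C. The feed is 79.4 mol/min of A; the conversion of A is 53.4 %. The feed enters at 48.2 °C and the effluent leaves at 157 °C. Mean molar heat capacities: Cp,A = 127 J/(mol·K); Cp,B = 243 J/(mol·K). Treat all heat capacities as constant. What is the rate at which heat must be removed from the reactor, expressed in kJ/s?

Extent of reaction ξ = 0.534 × 79.4 / 2 = 21.2 mol/min
Reaction term: ξ·ΔH°_rxn = 21.2 × -100 = -2120 kJ/min
Sensible, feed 48.2→25 °C: -233.94 kJ/min
Outlet flows (mol/min): A 37, B 21.2
Sensible, products 25→157 °C: 1300.3 kJ/min
Q = ΔH = -1053.6 kJ/min = -17.561 kW
Heat removed = 17.561 kJ/s

Q_out = 17.6 kJ/s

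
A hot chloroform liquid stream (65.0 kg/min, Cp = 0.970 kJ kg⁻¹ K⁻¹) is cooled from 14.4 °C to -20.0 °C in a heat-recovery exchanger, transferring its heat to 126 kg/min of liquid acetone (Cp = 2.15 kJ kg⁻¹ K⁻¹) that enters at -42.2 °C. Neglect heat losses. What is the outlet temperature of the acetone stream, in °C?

Heat released by hot stream: Q = 65.0 × 0.970 × (14.4 − -20.0) = 2168.9 kJ/min
Energy balance on cold side (adiabatic exchanger): Q = ṁ_c·Cp_c·(T_c,out − T_c,in)
T_c,out = -42.2 + 2168.9/(126 × 2.15) = -34.194 °C

T_c,out = -34.2 °C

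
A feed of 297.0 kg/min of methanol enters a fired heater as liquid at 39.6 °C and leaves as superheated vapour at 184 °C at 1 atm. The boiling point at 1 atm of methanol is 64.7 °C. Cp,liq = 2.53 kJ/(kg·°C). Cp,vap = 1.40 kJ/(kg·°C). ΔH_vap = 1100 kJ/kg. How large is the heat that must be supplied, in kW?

Q = 6590 kW

liquid 39.6→64.7 °C: 63.503 kJ/kg
vaporisation at 64.7 °C: 1100 kJ/kg
vapour 64.7→184 °C: 167.02 kJ/kg
Δh = 63.503 + 1100 + 167.02 = 1330.5 kJ/kg
Q = ṁ·Δh = 297.0 kg/min × 1330.5 kJ/kg = 395170 kJ/min
|Q| = 6586.1 kW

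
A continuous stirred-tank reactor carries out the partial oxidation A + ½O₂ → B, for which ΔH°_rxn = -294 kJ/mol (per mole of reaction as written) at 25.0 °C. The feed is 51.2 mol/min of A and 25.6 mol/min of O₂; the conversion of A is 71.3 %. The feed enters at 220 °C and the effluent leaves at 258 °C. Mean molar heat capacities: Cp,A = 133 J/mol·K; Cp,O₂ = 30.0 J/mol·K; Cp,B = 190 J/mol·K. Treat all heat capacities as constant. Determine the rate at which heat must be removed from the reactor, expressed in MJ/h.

Extent of reaction ξ = 0.713 × 51.2 = 36.506 mol/min
Reaction term: ξ·ΔH°_rxn = 36.506 × -294 = -10733 kJ/min
Sensible, feed 220→25 °C: -1477.6 kJ/min
Outlet flows (mol/min): A 14.694, O₂ 7.3472, B 36.506
Sensible, products 25→258 °C: 2122.8 kJ/min
Q = ΔH = -10087 kJ/min = -168.12 kW
Heat removed = 605.25 MJ/h

Q_out = 605 MJ/h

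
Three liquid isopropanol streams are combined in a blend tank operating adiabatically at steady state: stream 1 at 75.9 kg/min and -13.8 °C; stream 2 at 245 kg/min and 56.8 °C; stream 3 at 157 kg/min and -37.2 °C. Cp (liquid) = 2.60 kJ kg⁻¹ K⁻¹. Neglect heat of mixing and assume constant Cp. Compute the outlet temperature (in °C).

T_out = 14.7 °C

Adiabatic, steady state ⇒ Σ ṁᵢCp,ᵢ(T_out − Tᵢ) = 0
Σ ṁᵢCp,ᵢTᵢ = 75.9×2.60×-13.8 + 245×2.60×56.8 + 157×2.60×-37.2 = 18273
Σ ṁᵢCp,ᵢ = 75.9×2.60 + 245×2.60 + 157×2.60 = 1242.5
T_out = 18273 / 1242.5 = 14.706 °C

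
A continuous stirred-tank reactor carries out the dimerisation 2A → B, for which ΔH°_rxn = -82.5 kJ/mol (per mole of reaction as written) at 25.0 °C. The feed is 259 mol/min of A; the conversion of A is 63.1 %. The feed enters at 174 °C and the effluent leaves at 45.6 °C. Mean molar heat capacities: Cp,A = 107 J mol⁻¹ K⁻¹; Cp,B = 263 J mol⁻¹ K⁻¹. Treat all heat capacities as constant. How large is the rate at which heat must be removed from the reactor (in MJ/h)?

Q_out = 613 MJ/h

Extent of reaction ξ = 0.631 × 259 / 2 = 81.715 mol/min
Reaction term: ξ·ΔH°_rxn = 81.715 × -82.5 = -6741.4 kJ/min
Sensible, feed 174→25 °C: -4129.2 kJ/min
Outlet flows (mol/min): A 95.571, B 81.715
Sensible, products 25→45.6 °C: 653.37 kJ/min
Q = ΔH = -10217 kJ/min = -170.29 kW
Heat removed = 613.04 MJ/h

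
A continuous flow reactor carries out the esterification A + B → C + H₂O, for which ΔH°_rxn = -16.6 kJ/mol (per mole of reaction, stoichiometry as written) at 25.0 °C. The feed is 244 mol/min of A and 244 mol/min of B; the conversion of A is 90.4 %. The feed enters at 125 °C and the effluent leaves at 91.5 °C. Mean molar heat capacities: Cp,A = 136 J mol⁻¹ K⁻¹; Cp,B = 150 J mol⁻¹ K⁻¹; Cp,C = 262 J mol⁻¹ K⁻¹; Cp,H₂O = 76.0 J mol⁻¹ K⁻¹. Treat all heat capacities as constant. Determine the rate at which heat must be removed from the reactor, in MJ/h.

Extent of reaction ξ = 0.904 × 244 = 220.58 mol/min
Reaction term: ξ·ΔH°_rxn = 220.58 × -16.6 = -3661.6 kJ/min
Sensible, feed 125→25 °C: -6978.4 kJ/min
Outlet flows (mol/min): A 23.424, B 23.424, C 220.58, H₂O 220.58
Sensible, products 25→91.5 °C: 5403.4 kJ/min
Q = ΔH = -5236.6 kJ/min = -87.276 kW
Heat removed = 314.19 MJ/h

Q_out = 314 MJ/h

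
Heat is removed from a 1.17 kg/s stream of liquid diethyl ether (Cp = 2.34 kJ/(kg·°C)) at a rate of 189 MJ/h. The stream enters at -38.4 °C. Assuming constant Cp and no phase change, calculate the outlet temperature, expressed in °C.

T_out = -57.6 °C

Q = 189 MJ/h = 52.5 kJ/s
ΔT = Q/(ṁ·Cp) = 52.5/(1.17×2.34) = 19.176 K
T_out = -38.4 − 19.176 = -57.576 °C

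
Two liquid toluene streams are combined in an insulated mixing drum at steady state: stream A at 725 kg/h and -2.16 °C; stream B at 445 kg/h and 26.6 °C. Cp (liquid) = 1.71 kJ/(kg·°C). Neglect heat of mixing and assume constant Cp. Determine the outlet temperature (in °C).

Adiabatic, steady state ⇒ Σ ṁᵢCp,ᵢ(T_out − Tᵢ) = 0
Σ ṁᵢCp,ᵢTᵢ = 725×1.71×-2.16 + 445×1.71×26.6 = 17563
Σ ṁᵢCp,ᵢ = 725×1.71 + 445×1.71 = 2000.7
T_out = 17563 / 2000.7 = 8.7786 °C

T_out = 8.78 °C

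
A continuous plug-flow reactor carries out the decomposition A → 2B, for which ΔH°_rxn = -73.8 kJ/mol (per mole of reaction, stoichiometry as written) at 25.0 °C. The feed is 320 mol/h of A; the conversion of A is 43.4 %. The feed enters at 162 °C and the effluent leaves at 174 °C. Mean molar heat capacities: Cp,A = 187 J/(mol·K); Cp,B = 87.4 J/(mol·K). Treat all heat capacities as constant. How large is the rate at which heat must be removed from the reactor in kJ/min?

Extent of reaction ξ = 0.434 × 320 = 138.88 mol/h
Reaction term: ξ·ΔH°_rxn = 138.88 × -73.8 = -10249 kJ/h
Sensible, feed 162→25 °C: -8198.1 kJ/h
Outlet flows (mol/h): A 181.12, B 277.76
Sensible, products 25→174 °C: 8663.7 kJ/h
Q = ΔH = -9783.7 kJ/h = -2.7177 kW
Heat removed = 163.06 kJ/min

Q_out = 163 kJ/min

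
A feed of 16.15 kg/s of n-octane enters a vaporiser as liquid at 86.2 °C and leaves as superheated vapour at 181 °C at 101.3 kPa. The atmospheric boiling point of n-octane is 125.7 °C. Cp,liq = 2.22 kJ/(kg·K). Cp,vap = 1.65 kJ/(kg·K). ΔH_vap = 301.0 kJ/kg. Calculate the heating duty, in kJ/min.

Q = 465000 kJ/min

liquid 86.2→125.7 °C: 87.69 kJ/kg
vaporisation at 125.7 °C: 301 kJ/kg
vapour 125.7→181 °C: 91.245 kJ/kg
Δh = 87.69 + 301 + 91.245 = 479.94 kJ/kg
Q = ṁ·Δh = 16.15 kg/s × 479.94 kJ/kg = 7751 kJ/s
|Q| = 7751 kW = 465060 kJ/min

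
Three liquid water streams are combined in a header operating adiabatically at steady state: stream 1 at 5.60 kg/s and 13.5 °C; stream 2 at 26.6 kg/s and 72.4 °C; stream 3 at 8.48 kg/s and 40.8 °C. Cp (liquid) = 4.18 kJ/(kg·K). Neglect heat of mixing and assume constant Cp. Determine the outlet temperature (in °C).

Energy balance with Q = 0: Σ ṁᵢCp,ᵢ(T_out − Tᵢ) = 0
Σ ṁᵢCp,ᵢTᵢ = 5.60×4.18×13.5 + 26.6×4.18×72.4 + 8.48×4.18×40.8 = 9812.2
Σ ṁᵢCp,ᵢ = 5.60×4.18 + 26.6×4.18 + 8.48×4.18 = 170.04
T_out = 9812.2 / 170.04 = 57.705 °C

T_out = 57.7 °C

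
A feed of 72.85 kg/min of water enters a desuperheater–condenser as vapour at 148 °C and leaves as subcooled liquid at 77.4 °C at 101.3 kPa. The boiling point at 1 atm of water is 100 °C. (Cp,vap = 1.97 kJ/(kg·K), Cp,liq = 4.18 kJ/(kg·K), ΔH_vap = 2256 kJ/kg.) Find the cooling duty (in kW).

vapour 148→100 °C: -94.56 kJ/kg
condensation at 100 °C: -2256 kJ/kg
liquid 100→77.4 °C: -94.468 kJ/kg
Δh = -94.56 + -2256 + -94.468 = -2445 kJ/kg
Q = ṁ·Δh = 72.85 kg/min × -2445 kJ/kg = -178120 kJ/min
|Q| = 2968.7 kW

Q_c = 2970 kW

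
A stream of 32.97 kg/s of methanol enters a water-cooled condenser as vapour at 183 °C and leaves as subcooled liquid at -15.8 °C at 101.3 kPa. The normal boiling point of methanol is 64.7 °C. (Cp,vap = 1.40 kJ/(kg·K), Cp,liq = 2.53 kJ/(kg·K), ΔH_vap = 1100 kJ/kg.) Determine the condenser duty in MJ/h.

Q_c = 174000 MJ/h

vapour 183→64.7 °C: -165.62 kJ/kg
condensation at 64.7 °C: -1100 kJ/kg
liquid 64.7→-15.8 °C: -203.66 kJ/kg
Δh = -165.62 + -1100 + -203.66 = -1469.3 kJ/kg
Q = ṁ·Δh = 32.97 kg/s × -1469.3 kJ/kg = -48442 kJ/s
|Q| = 48442 kW = 174390 MJ/h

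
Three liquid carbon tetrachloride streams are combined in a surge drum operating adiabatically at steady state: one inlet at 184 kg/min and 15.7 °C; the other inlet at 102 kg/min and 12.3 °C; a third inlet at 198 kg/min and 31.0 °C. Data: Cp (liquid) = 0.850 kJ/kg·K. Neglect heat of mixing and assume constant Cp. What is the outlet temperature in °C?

T_out = 21.2 °C

Energy balance with Q = 0: Σ ṁᵢCp,ᵢ(T_out − Tᵢ) = 0
Σ ṁᵢCp,ᵢTᵢ = 184×0.850×15.7 + 102×0.850×12.3 + 198×0.850×31.0 = 8739.2
Σ ṁᵢCp,ᵢ = 184×0.850 + 102×0.850 + 198×0.850 = 411.4
T_out = 8739.2 / 411.4 = 21.243 °C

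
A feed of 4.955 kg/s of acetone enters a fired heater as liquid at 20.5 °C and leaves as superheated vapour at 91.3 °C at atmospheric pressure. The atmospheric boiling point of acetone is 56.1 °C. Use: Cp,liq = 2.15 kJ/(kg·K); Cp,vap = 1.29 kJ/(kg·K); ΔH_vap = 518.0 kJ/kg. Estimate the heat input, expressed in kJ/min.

liquid 20.5→56.1 °C: 76.54 kJ/kg
vaporisation at 56.1 °C: 518 kJ/kg
vapour 56.1→91.3 °C: 45.408 kJ/kg
Δh = 76.54 + 518 + 45.408 = 639.95 kJ/kg
Q = ṁ·Δh = 4.955 kg/s × 639.95 kJ/kg = 3170.9 kJ/s
|Q| = 3170.9 kW = 190260 kJ/min

Q = 190000 kJ/min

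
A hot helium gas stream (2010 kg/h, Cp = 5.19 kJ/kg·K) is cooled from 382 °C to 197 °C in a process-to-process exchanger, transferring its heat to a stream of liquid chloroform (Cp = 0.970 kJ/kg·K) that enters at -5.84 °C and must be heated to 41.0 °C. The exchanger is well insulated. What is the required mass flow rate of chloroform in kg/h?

Heat released by hot stream: Q = 2010 × 5.19 × (382 − 197) = 1.9299e+06 kJ/h
Energy balance on cold side (adiabatic exchanger): Q = ṁ_c·Cp_c·(T_c,out − T_c,in)
ṁ_c = 1.9299e+06 / [0.970 × (41.0 − -5.84)] = 42476 kg/h

ṁ_c = 42500 kg/h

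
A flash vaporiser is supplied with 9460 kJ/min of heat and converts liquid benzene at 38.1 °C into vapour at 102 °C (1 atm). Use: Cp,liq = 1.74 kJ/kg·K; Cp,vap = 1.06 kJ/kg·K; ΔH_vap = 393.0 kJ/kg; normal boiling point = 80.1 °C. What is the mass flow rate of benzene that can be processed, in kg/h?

Δh = 1.74×(80.1−38.1) + 393.0 + 1.06×(102−80.1) = 489.29 kJ/kg
Q = 9460 kJ/min = 157.67 kJ/s = 567600 kJ/h
ṁ = Q/Δh = 567600 / 489.29 = 1160 kg/h

ṁ = 1160 kg/h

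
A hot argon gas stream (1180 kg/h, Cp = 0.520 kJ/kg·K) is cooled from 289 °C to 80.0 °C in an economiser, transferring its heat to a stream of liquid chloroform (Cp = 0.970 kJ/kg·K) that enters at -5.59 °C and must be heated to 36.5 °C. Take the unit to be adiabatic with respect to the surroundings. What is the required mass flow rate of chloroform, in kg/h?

ṁ_c = 3140 kg/h

Heat released by hot stream: Q = 1180 × 0.520 × (289 − 80.0) = 128240 kJ/h
Energy balance on cold side (adiabatic exchanger): Q = ṁ_c·Cp_c·(T_c,out − T_c,in)
ṁ_c = 128240 / [0.970 × (36.5 − -5.59)] = 3141.1 kg/h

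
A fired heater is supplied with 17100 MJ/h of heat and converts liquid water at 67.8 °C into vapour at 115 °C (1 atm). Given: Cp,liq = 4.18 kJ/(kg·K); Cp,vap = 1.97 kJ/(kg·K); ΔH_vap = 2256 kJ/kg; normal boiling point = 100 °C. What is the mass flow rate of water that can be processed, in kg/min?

ṁ = 118 kg/min

Δh = 4.18×(100−67.8) + 2256 + 1.97×(115−100) = 2420.1 kJ/kg
Q = 17100 MJ/h = 4750 kJ/s = 285000 kJ/min
ṁ = Q/Δh = 285000 / 2420.1 = 117.76 kg/min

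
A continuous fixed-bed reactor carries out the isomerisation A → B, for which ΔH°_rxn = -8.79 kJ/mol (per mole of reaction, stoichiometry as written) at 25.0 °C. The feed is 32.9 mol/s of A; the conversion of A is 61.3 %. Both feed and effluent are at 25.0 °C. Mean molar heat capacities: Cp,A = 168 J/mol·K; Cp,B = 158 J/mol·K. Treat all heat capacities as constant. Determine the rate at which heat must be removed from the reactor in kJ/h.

Extent of reaction ξ = 0.613 × 32.9 = 20.168 mol/s
Reaction term: ξ·ΔH°_rxn = 20.168 × -8.79 = -177.27 kJ/s
Q = ΔH = -177.27 kJ/s = -177.27 kW
Heat removed = 638190 kJ/h

Q_out = 638000 kJ/h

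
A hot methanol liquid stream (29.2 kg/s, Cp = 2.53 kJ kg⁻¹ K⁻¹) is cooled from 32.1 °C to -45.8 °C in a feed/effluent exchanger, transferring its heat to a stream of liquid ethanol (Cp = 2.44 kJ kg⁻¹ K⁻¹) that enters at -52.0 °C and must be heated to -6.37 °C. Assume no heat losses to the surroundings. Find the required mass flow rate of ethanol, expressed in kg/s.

ṁ_c = 51.7 kg/s

Heat released by hot stream: Q = 29.2 × 2.53 × (32.1 − -45.8) = 5754.9 kJ/s
Energy balance on cold side (adiabatic exchanger): Q = ṁ_c·Cp_c·(T_c,out − T_c,in)
ṁ_c = 5754.9 / [2.44 × (-6.37 − -52.0)] = 51.689 kg/s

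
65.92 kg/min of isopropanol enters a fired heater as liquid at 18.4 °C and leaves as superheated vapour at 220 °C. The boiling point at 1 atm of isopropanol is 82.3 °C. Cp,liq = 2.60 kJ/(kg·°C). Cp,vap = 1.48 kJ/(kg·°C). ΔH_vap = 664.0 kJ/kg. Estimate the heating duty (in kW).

liquid 18.4→82.3 °C: 166.14 kJ/kg
vaporisation at 82.3 °C: 664 kJ/kg
vapour 82.3→220 °C: 203.8 kJ/kg
Δh = 166.14 + 664 + 203.8 = 1033.9 kJ/kg
Q = ṁ·Δh = 65.92 kg/min × 1033.9 kJ/kg = 68157 kJ/min
|Q| = 1136 kW

Q = 1140 kW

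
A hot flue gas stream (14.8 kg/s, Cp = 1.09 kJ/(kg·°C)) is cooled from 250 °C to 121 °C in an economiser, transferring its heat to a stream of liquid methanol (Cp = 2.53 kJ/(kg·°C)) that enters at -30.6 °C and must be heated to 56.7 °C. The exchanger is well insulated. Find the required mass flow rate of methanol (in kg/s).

ṁ_c = 9.42 kg/s

Heat released by hot stream: Q = 14.8 × 1.09 × (250 − 121) = 2081 kJ/s
Energy balance on cold side (adiabatic exchanger): Q = ṁ_c·Cp_c·(T_c,out − T_c,in)
ṁ_c = 2081 / [2.53 × (56.7 − -30.6)] = 9.422 kg/s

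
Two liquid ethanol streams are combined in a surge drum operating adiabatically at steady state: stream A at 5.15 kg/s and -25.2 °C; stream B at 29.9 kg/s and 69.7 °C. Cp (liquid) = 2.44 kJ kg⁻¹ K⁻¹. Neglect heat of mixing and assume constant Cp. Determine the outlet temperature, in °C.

T_out = 55.8 °C

No heat crosses the boundary, so H_out = H_in.
T_out = Σ ṁᵢCp,ᵢTᵢ / Σ ṁᵢCp,ᵢ
      = 4768.4 / 85.522 = 55.756 °C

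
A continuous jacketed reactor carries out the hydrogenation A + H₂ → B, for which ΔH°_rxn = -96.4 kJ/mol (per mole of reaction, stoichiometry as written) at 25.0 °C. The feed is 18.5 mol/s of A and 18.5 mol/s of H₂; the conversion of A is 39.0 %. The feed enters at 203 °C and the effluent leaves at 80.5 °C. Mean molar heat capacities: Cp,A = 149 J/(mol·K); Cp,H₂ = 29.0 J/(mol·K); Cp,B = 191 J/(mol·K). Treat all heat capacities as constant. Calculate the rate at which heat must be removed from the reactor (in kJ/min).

Extent of reaction ξ = 0.390 × 18.5 = 7.215 mol/s
Reaction term: ξ·ΔH°_rxn = 7.215 × -96.4 = -695.53 kJ/s
Sensible, feed 203→25 °C: -586.15 kJ/s
Outlet flows (mol/s): A 11.285, H₂ 11.285, B 7.215
Sensible, products 25→80.5 °C: 187.97 kJ/s
Q = ΔH = -1093.7 kJ/s = -1093.7 kW
Heat removed = 65623 kJ/min

Q_out = 65600 kJ/min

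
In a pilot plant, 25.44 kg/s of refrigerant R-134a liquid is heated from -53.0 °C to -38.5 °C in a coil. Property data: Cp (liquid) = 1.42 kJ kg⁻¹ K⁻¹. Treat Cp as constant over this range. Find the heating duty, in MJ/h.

Q = ṁ·Cp·ΔT = 25.44 × 1.42 × (-38.5 − -53.0) = 523.81 kJ/s
Heating duty = 1885.7 MJ/h

Q = 1890 MJ/h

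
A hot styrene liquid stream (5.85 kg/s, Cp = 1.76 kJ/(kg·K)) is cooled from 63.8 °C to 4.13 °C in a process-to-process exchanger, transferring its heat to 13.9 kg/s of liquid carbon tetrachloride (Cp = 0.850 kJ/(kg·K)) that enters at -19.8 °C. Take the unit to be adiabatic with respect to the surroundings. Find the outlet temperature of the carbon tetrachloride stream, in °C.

T_c,out = 32.2 °C

Heat released by hot stream: Q = 5.85 × 1.76 × (63.8 − 4.13) = 614.36 kJ/s
Energy balance on cold side (adiabatic exchanger): Q = ṁ_c·Cp_c·(T_c,out − T_c,in)
T_c,out = -19.8 + 614.36/(13.9 × 0.850) = 32.199 °C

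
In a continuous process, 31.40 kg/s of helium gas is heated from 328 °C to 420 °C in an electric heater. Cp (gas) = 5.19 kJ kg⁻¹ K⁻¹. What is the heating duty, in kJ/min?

Q = 900000 kJ/min

Q = ṁ·Cp·ΔT = 31.40 × 5.19 × (420 − 328) = 14993 kJ/s
Heating duty = 899570 kJ/min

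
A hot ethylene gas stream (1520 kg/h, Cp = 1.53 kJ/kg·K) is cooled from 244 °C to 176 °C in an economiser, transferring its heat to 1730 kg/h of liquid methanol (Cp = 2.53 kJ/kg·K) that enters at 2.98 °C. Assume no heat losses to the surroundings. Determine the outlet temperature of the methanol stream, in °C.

Heat released by hot stream: Q = 1520 × 1.53 × (244 − 176) = 158140 kJ/h
Energy balance on cold side (adiabatic exchanger): Q = ṁ_c·Cp_c·(T_c,out − T_c,in)
T_c,out = 2.98 + 158140/(1730 × 2.53) = 39.111 °C

T_c,out = 39.1 °C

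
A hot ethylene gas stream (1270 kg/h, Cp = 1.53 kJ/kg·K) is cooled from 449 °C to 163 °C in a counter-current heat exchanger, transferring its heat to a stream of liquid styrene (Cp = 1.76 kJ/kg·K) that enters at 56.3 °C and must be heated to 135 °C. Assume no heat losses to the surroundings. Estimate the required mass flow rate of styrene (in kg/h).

Heat released by hot stream: Q = 1270 × 1.53 × (449 − 163) = 555730 kJ/h
Energy balance on cold side (adiabatic exchanger): Q = ṁ_c·Cp_c·(T_c,out − T_c,in)
ṁ_c = 555730 / [1.76 × (135 − 56.3)] = 4012.1 kg/h

ṁ_c = 4010 kg/h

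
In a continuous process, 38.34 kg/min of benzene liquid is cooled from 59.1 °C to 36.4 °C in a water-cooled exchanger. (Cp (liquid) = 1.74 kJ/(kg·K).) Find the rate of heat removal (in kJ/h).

Q_c = 90900 kJ/h

Q = ṁ·Cp·ΔT = 38.34 × 1.74 × (36.4 − 59.1) = -1514.4 kJ/min
Converting: 1514.4 / 60 s = 25.239 kW
Cooling duty = 90861 kJ/h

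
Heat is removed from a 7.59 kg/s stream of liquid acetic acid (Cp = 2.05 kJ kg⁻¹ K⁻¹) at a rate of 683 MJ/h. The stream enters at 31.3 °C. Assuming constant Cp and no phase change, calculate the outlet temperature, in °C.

Q = 683 MJ/h = 189.72 kJ/s
ΔT = Q/(ṁ·Cp) = 189.72/(7.59×2.05) = 12.193 K
T_out = 31.3 − 12.193 = 19.107 °C

T_out = 19.1 °C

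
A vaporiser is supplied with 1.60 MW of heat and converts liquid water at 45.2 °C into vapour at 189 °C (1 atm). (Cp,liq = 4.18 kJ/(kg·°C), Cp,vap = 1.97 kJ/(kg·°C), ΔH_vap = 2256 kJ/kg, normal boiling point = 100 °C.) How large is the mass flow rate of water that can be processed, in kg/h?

ṁ = 2170 kg/h

Δh = 4.18×(100−45.2) + 2256 + 1.97×(189−100) = 2660.4 kJ/kg
Q = 1.60 MW = 1600 kJ/s = 5.76e+06 kJ/h
ṁ = Q/Δh = 5.76e+06 / 2660.4 = 2165.1 kg/h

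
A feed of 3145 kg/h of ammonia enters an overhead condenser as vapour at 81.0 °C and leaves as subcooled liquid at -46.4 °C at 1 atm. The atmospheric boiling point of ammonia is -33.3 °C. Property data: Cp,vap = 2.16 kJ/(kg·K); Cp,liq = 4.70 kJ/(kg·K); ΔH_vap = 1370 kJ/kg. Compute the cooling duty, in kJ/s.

Q_c = 1470 kJ/s

vapour 81.0→-33.3 °C: -246.89 kJ/kg
condensation at -33.3 °C: -1370 kJ/kg
liquid -33.3→-46.4 °C: -61.57 kJ/kg
Δh = -246.89 + -1370 + -61.57 = -1678.5 kJ/kg
Q = ṁ·Δh = 3145 kg/h × -1678.5 kJ/kg = -5.2788e+06 kJ/h
|Q| = 1466.3 kW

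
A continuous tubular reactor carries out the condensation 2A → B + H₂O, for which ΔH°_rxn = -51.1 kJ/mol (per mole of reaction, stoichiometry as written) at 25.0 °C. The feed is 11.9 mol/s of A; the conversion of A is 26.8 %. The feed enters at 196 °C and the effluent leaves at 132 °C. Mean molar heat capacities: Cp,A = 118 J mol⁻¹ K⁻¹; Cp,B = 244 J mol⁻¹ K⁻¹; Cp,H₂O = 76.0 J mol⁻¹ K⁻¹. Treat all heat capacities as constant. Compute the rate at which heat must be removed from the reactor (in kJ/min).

Extent of reaction ξ = 0.268 × 11.9 / 2 = 1.5946 mol/s
Reaction term: ξ·ΔH°_rxn = 1.5946 × -51.1 = -81.484 kJ/s
Sensible, feed 196→25 °C: -240.12 kJ/s
Outlet flows (mol/s): A 8.7108, B 1.5946, H₂O 1.5946
Sensible, products 25→132 °C: 164.58 kJ/s
Q = ΔH = -157.02 kJ/s = -157.02 kW
Heat removed = 9421.2 kJ/min

Q_out = 9420 kJ/min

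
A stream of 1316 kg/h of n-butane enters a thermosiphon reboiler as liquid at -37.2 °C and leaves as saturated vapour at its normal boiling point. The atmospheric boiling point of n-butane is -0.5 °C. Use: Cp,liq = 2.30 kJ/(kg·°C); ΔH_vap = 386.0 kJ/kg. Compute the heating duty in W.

liquid -37.2→-0.5 °C: 84.41 kJ/kg
vaporisation at -0.5 °C: 386 kJ/kg
Δh = 84.41 + 386 = 470.41 kJ/kg
Q = ṁ·Δh = 1316 kg/h × 470.41 kJ/kg = 619060 kJ/h
|Q| = 171.96 kW = 171960 W

Q = 172000 W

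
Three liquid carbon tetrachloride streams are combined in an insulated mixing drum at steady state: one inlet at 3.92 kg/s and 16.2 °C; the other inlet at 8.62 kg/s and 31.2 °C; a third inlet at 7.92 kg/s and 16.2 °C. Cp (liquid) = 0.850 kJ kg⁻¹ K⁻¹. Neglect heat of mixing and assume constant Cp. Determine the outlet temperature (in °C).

Energy balance with Q = 0: Σ ṁᵢCp,ᵢ(T_out − Tᵢ) = 0
T_out = Σ ṁᵢCp,ᵢTᵢ / Σ ṁᵢCp,ᵢ
      = 391.64 / 17.391 = 22.52 °C

T_out = 22.5 °C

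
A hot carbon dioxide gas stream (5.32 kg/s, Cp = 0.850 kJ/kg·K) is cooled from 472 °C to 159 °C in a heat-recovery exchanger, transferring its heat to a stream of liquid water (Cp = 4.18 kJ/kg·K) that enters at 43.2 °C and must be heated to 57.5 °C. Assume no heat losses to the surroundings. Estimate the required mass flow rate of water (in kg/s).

Heat released by hot stream: Q = 5.32 × 0.850 × (472 − 159) = 1415.4 kJ/s
Energy balance on cold side (adiabatic exchanger): Q = ṁ_c·Cp_c·(T_c,out − T_c,in)
ṁ_c = 1415.4 / [4.18 × (57.5 − 43.2)] = 23.679 kg/s

ṁ_c = 23.7 kg/s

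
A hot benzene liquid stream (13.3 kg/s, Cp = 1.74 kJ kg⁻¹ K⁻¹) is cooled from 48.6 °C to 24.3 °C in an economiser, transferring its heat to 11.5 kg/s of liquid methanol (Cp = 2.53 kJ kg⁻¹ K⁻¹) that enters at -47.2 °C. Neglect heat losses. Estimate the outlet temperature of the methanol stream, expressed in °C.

T_c,out = -27.9 °C

Heat released by hot stream: Q = 13.3 × 1.74 × (48.6 − 24.3) = 562.35 kJ/s
Energy balance on cold side (adiabatic exchanger): Q = ṁ_c·Cp_c·(T_c,out − T_c,in)
T_c,out = -47.2 + 562.35/(11.5 × 2.53) = -27.872 °C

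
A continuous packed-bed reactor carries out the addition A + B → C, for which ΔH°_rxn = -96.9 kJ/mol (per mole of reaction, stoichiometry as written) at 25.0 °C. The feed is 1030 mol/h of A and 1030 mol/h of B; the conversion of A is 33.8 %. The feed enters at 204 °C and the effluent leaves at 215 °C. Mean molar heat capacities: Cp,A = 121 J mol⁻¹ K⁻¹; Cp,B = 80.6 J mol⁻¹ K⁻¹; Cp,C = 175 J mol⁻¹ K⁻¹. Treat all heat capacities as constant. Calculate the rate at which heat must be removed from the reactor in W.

Extent of reaction ξ = 0.338 × 1030 = 348.14 mol/h
Reaction term: ξ·ΔH°_rxn = 348.14 × -96.9 = -33735 kJ/h
Sensible, feed 204→25 °C: -37169 kJ/h
Outlet flows (mol/h): A 681.86, B 681.86, C 348.14
Sensible, products 25→215 °C: 37694 kJ/h
Q = ΔH = -33210 kJ/h = -9.225 kW
Heat removed = 9225 W

Q_out = 9230 W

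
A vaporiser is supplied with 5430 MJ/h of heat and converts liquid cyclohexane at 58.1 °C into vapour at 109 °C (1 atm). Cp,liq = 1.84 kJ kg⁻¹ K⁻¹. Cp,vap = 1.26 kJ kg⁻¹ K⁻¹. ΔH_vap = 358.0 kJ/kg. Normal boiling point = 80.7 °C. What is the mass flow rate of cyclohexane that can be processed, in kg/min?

Δh = 1.84×(80.7−58.1) + 358.0 + 1.26×(109−80.7) = 435.24 kJ/kg
Q = 5430 MJ/h = 1508.3 kJ/s = 90500 kJ/min
ṁ = Q/Δh = 90500 / 435.24 = 207.93 kg/min

ṁ = 208 kg/min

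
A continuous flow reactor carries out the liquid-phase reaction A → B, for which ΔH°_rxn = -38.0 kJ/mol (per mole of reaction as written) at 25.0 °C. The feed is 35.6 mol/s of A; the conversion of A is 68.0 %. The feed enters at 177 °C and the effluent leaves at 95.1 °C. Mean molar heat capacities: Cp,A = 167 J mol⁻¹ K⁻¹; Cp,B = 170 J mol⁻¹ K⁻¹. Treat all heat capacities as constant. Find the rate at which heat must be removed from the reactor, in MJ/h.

Q_out = 5050 MJ/h

Extent of reaction ξ = 0.680 × 35.6 = 24.208 mol/s
Reaction term: ξ·ΔH°_rxn = 24.208 × -38.0 = -919.9 kJ/s
Sensible, feed 177→25 °C: -903.67 kJ/s
Outlet flows (mol/s): A 11.392, B 24.208
Sensible, products 25→95.1 °C: 421.85 kJ/s
Q = ΔH = -1401.7 kJ/s = -1401.7 kW
Heat removed = 5046.2 MJ/h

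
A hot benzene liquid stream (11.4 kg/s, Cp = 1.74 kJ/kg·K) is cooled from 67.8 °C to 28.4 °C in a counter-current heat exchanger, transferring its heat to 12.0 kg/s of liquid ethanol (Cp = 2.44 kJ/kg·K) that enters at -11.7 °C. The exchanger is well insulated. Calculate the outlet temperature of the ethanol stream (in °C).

T_c,out = 15.0 °C

Heat released by hot stream: Q = 11.4 × 1.74 × (67.8 − 28.4) = 781.54 kJ/s
Energy balance on cold side (adiabatic exchanger): Q = ṁ_c·Cp_c·(T_c,out − T_c,in)
T_c,out = -11.7 + 781.54/(12.0 × 2.44) = 14.992 °C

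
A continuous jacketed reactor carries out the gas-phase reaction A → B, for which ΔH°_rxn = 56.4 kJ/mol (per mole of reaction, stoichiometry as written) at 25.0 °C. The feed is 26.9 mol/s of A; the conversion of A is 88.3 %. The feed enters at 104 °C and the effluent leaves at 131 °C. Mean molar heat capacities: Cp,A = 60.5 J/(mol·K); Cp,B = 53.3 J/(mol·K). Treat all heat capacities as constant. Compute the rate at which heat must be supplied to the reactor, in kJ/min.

Q_in = 81900 kJ/min

Extent of reaction ξ = 0.883 × 26.9 = 23.753 mol/s
Reaction term: ξ·ΔH°_rxn = 23.753 × 56.4 = 1339.7 kJ/s
Sensible, feed 104→25 °C: -128.57 kJ/s
Outlet flows (mol/s): A 3.1473, B 23.753
Sensible, products 25→131 °C: 154.38 kJ/s
Q = ΔH = 1365.5 kJ/s = 1365.5 kW
Heat supplied = 81928 kJ/min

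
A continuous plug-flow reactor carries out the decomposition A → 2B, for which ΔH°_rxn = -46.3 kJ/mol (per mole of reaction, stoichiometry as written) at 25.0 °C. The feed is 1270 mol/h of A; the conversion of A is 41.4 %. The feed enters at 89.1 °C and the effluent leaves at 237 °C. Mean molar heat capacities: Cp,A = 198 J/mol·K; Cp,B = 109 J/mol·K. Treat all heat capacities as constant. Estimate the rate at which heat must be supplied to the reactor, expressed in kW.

Extent of reaction ξ = 0.414 × 1270 = 525.78 mol/h
Reaction term: ξ·ΔH°_rxn = 525.78 × -46.3 = -24344 kJ/h
Sensible, feed 89.1→25 °C: -16119 kJ/h
Outlet flows (mol/h): A 744.22, B 1051.6
Sensible, products 25→237 °C: 55539 kJ/h
Q = ΔH = 15077 kJ/h = 4.188 kW
Heat supplied = 4.188 kW

Q_in = 4.19 kW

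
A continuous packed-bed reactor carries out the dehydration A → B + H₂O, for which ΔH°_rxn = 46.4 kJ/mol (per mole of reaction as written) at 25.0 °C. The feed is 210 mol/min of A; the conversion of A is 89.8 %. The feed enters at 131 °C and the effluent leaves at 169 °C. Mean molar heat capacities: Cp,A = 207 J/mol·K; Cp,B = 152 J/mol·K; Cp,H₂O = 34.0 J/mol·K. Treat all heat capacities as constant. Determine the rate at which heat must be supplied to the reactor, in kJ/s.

Extent of reaction ξ = 0.898 × 210 = 188.58 mol/min
Reaction term: ξ·ΔH°_rxn = 188.58 × 46.4 = 8750.1 kJ/min
Sensible, feed 131→25 °C: -4607.8 kJ/min
Outlet flows (mol/min): A 21.42, B 188.58, H₂O 188.58
Sensible, products 25→169 °C: 5689.4 kJ/min
Q = ΔH = 9831.7 kJ/min = 163.86 kW
Heat supplied = 163.86 kJ/s

Q_in = 164 kJ/s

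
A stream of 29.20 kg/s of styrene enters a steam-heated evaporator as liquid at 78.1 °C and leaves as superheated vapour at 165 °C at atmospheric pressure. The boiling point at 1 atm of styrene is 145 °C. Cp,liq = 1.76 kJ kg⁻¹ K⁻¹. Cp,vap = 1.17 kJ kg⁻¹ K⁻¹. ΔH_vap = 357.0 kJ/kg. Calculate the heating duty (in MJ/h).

liquid 78.1→145 °C: 117.74 kJ/kg
vaporisation at 145 °C: 357 kJ/kg
vapour 145→165 °C: 23.4 kJ/kg
Δh = 117.74 + 357 + 23.4 = 498.14 kJ/kg
Q = ṁ·Δh = 29.20 kg/s × 498.14 kJ/kg = 14546 kJ/s
|Q| = 14546 kW = 52365 MJ/h

Q = 52400 MJ/h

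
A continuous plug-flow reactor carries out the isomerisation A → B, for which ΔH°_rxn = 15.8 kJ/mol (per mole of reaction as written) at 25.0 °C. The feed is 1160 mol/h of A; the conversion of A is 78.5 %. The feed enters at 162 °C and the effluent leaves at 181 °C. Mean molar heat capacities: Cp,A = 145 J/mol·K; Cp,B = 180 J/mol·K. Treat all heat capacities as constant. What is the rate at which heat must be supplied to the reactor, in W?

Q_in = 6270 W

Extent of reaction ξ = 0.785 × 1160 = 910.6 mol/h
Reaction term: ξ·ΔH°_rxn = 910.6 × 15.8 = 14387 kJ/h
Sensible, feed 162→25 °C: -23043 kJ/h
Outlet flows (mol/h): A 249.4, B 910.6
Sensible, products 25→181 °C: 31211 kJ/h
Q = ΔH = 22555 kJ/h = 6.2653 kW
Heat supplied = 6265.3 W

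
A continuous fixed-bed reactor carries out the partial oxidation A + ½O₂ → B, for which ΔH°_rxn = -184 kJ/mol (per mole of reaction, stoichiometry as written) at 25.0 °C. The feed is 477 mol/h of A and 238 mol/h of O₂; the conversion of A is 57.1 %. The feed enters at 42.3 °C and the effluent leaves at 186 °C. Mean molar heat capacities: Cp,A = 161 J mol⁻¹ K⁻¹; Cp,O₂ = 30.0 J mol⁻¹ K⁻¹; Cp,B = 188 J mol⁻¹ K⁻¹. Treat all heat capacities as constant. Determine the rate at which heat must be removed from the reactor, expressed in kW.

Q_out = 10.4 kW

Extent of reaction ξ = 0.571 × 477 = 272.37 mol/h
Reaction term: ξ·ΔH°_rxn = 272.37 × -184 = -50116 kJ/h
Sensible, feed 42.3→25 °C: -1452.1 kJ/h
Outlet flows (mol/h): A 204.63, O₂ 101.82, B 272.37
Sensible, products 25→186 °C: 14040 kJ/h
Q = ΔH = -37528 kJ/h = -10.424 kW
Heat removed = 10.424 kW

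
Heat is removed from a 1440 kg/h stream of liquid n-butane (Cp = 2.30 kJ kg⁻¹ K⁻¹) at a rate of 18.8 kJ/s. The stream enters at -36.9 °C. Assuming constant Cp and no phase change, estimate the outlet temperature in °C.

Q = 18.8 kJ/s = 67680 kJ/h
ΔT = Q/(ṁ·Cp) = 67680/(1440×2.30) = 20.435 K
T_out = -36.9 − 20.435 = -57.335 °C

T_out = -57.3 °C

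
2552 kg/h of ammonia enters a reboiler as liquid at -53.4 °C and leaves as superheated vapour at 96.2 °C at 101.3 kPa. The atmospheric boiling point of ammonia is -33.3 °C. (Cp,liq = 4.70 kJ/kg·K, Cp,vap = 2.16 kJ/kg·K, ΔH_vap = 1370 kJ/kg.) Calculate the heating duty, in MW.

Q = 1.24 MW

liquid -53.4→-33.3 °C: 94.47 kJ/kg
vaporisation at -33.3 °C: 1370 kJ/kg
vapour -33.3→96.2 °C: 279.72 kJ/kg
Δh = 94.47 + 1370 + 279.72 = 1744.2 kJ/kg
Q = ṁ·Δh = 2552 kg/h × 1744.2 kJ/kg = 4.4512e+06 kJ/h
|Q| = 1236.4 kW = 1.2364 MW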